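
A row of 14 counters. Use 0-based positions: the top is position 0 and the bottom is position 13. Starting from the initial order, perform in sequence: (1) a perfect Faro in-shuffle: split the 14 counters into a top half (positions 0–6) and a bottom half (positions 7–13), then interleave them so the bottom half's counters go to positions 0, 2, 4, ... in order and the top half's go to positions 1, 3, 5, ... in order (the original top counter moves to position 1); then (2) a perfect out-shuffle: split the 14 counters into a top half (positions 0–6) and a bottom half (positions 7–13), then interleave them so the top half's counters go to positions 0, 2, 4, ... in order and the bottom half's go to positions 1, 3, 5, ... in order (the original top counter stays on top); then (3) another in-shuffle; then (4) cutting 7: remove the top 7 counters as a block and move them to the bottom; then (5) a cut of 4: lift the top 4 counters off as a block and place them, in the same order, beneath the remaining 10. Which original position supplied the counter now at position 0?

4

Undo the operations in reverse order, starting from position 0:
  undo op 5 (cut 4): 0 ← 4
  undo op 4 (cut 7): 4 ← 11
  undo op 3 (in-shuffle, from top half): 11 ← 5
  undo op 2 (out-shuffle, from bottom half): 5 ← 9
  undo op 1 (in-shuffle, from top half): 9 ← 4
So the counter at position 0 came from original position 4.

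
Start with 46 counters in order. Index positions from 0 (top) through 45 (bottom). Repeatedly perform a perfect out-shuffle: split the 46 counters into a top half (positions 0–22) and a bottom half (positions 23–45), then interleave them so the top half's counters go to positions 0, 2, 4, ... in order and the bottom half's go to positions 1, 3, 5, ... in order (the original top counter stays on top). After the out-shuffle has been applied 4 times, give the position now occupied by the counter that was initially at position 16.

31

Track the counter's position through each out-shuffle:
16 → 32 → 19 → 38 → 31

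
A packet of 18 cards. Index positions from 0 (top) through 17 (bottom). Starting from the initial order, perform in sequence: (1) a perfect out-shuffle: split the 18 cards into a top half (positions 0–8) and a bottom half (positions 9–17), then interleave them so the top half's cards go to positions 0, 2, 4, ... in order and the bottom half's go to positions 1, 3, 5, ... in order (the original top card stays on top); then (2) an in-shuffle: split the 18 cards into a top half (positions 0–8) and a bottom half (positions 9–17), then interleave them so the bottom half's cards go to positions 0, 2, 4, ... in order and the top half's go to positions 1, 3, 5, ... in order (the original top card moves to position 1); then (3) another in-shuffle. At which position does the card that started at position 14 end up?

Track the card from position 14 forward through each operation:
  after op 1 (out-shuffle): 14 → 11
  after op 2 (in-shuffle): 11 → 4
  after op 3 (in-shuffle): 4 → 9

9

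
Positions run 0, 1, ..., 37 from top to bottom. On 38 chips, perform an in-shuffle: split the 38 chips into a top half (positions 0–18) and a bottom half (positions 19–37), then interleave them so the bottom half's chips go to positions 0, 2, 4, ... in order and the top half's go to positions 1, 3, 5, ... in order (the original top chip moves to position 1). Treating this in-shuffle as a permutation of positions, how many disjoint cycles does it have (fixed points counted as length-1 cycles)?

4

Trace each unvisited position around until it returns:
(0 1 3 7 15 31 ... len 12) (2 5 11 23 8 17 ... len 12) (6 13 27 16 33 28 ... len 12) (12 25)
4 cycles in total.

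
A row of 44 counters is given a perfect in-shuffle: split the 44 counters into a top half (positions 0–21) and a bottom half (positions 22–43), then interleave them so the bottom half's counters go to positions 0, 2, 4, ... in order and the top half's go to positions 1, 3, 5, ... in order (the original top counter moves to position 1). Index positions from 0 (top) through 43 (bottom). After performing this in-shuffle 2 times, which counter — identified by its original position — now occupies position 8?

35

Work backwards from position 8, undoing one in-shuffle at a time:
8 ← 26 ← 35
So the counter now at position 8 started at position 35.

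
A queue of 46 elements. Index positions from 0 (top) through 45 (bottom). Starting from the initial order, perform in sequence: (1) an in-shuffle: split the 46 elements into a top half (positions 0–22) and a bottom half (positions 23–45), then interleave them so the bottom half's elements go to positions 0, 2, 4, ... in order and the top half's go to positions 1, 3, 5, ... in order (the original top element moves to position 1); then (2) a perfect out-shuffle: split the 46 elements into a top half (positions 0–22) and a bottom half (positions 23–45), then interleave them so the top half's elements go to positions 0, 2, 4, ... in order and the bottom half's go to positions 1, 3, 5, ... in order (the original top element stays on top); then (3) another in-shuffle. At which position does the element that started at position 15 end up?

35

Track the element from position 15 forward through each operation:
  after op 1 (in-shuffle): 15 → 31
  after op 2 (out-shuffle): 31 → 17
  after op 3 (in-shuffle): 17 → 35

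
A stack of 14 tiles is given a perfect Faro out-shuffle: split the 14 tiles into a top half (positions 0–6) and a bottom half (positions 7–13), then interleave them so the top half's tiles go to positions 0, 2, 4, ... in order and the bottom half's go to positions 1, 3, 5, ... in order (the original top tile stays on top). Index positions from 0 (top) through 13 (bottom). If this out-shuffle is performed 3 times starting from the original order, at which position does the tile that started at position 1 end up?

8

Track the tile's position through each out-shuffle:
1 → 2 → 4 → 8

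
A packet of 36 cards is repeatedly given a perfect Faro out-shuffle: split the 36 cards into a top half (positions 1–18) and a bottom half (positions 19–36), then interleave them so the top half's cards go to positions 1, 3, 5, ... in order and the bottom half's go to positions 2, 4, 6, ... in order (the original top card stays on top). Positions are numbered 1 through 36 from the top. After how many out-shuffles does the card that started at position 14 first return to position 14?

12

Follow position 14 under repeated out-shuffles:
14 → 27 → 18 → 35 → 34 → 32 → 28 → 20 → 4 → 7 → 13 → 25 → 14
It first returns after 12 out-shuffles.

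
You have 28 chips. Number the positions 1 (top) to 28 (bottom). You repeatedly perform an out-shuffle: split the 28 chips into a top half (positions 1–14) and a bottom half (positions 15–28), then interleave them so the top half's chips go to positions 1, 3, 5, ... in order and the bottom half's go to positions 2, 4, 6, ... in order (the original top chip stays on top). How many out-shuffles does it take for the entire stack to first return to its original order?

The out-shuffle permutes the 28 positions with cycle lengths [1, 1, 2, 6, 18].
Every chip is home exactly when every cycle has completed a whole number of laps, i.e. after lcm(1, 2, 6, 18) = 18 out-shuffles.

18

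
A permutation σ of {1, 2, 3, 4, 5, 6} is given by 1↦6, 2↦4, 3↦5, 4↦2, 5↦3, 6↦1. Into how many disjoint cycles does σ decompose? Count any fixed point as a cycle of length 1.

Cycle decomposition: (1 6) (2 4) (3 5).
3 cycles.

3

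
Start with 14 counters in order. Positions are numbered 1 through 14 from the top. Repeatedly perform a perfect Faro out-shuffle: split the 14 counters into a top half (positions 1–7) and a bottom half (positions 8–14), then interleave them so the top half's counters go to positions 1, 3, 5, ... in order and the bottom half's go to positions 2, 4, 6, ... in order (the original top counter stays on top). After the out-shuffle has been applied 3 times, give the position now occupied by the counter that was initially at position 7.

10

Track the counter's position through each out-shuffle:
7 → 13 → 12 → 10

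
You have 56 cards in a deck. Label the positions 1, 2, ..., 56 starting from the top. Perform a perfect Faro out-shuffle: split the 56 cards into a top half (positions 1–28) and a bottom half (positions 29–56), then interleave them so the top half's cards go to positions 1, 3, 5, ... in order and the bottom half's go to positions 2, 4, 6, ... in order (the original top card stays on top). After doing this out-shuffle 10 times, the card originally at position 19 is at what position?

Track the card's position through each out-shuffle:
19 → 37 → 18 → 35 → 14 → 27 → 53 → 50 → 44 → 32 → 8

8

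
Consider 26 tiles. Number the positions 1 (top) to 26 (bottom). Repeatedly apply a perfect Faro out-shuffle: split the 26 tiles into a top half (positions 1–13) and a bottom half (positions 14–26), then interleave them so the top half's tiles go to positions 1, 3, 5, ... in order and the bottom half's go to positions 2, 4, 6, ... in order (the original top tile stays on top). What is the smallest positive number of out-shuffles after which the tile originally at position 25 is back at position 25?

20

Follow position 25 under repeated out-shuffles:
25 → 24 → 22 → 18 → 10 → 19 → 12 → 23 → 20 → 14 → 2 → 3 → 5 → 9 → 17 → 8 → 15 → 4 → 7 → 13 → 25
It first returns after 20 out-shuffles.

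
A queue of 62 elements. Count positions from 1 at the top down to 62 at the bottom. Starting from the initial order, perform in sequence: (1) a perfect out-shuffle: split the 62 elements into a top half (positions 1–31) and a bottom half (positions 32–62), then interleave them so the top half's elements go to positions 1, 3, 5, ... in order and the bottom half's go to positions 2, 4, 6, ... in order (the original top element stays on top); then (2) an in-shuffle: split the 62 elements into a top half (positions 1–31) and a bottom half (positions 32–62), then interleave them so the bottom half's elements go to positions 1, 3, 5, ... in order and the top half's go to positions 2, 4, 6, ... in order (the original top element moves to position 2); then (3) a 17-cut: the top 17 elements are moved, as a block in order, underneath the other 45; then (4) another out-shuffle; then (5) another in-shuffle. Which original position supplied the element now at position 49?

4

Undo the operations in reverse order, starting from position 49:
  undo op 5 (in-shuffle, from bottom half): 49 ← 56
  undo op 4 (out-shuffle, from bottom half): 56 ← 59
  undo op 3 (cut 17): 59 ← 14
  undo op 2 (in-shuffle, from top half): 14 ← 7
  undo op 1 (out-shuffle, from top half): 7 ← 4
So the element at position 49 came from original position 4.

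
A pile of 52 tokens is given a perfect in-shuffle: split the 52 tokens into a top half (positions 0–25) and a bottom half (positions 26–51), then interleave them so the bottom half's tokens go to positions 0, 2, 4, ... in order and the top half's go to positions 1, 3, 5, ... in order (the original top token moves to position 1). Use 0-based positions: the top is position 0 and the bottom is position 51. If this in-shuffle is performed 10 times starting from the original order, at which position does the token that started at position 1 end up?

Track the token's position through each in-shuffle:
1 → 3 → 7 → 15 → 31 → 10 → 21 → 43 → 34 → 16 → 33

33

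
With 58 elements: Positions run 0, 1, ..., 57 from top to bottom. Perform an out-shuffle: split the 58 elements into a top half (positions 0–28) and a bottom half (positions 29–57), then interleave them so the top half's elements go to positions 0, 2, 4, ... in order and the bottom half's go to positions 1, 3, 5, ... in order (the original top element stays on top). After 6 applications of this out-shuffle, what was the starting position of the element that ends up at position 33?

21

Work backwards from position 33, undoing one out-shuffle at a time:
33 ← 45 ← 51 ← 54 ← 27 ← 42 ← 21
So the element now at position 33 started at position 21.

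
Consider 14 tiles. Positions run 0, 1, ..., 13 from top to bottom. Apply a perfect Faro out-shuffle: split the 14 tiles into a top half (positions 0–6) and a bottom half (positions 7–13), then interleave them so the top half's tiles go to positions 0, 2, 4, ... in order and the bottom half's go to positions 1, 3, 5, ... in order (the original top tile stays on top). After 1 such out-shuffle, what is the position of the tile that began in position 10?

7

Track the tile's position through each out-shuffle:
10 → 7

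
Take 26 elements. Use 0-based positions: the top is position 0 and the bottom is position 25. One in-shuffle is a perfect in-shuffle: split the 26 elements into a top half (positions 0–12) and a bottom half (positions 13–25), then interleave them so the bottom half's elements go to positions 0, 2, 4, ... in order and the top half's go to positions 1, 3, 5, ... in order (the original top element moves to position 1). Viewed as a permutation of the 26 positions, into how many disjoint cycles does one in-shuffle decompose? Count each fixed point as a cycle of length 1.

Trace each unvisited position around until it returns:
(0 1 3 7 15 4 ... len 18) (2 5 11 23 20 14) (8 17)
3 cycles in total.

3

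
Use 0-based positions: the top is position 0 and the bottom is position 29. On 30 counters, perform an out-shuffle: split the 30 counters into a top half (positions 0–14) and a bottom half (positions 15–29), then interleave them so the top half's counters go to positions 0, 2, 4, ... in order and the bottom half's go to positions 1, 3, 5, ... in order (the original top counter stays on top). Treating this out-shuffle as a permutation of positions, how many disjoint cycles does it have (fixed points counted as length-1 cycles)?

Trace each unvisited position around until it returns:
(0) (1 2 4 8 16 3 ... len 28) (29)
3 cycles in total.

3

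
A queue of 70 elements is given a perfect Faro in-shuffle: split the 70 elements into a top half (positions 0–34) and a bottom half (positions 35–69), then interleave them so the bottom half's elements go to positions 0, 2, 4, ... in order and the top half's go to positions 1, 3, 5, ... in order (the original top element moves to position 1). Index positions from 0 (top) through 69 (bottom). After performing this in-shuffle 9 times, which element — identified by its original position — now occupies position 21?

Work backwards from position 21, undoing one in-shuffle at a time:
21 ← 10 ← 40 ← 55 ← 27 ← 13 ← 6 ← 38 ← 54 ← 62
So the element now at position 21 started at position 62.

62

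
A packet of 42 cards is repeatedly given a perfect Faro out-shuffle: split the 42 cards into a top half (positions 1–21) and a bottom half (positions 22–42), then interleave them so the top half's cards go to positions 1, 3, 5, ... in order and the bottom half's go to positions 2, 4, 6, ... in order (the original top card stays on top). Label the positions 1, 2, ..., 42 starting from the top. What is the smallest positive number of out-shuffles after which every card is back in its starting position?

The out-shuffle permutes the 42 positions with cycle lengths [1, 1, 20, 20].
Every card is home exactly when every cycle has completed a whole number of laps, i.e. after lcm(1, 20) = 20 out-shuffles.

20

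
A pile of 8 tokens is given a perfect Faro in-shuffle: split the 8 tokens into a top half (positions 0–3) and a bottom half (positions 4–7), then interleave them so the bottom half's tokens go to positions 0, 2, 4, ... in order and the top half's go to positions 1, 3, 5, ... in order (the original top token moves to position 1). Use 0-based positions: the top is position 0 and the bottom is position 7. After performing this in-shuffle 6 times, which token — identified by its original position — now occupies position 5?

5

Work backwards from position 5, undoing one in-shuffle at a time:
5 ← 2 ← 5 ← 2 ← 5 ← 2 ← 5
So the token now at position 5 started at position 5.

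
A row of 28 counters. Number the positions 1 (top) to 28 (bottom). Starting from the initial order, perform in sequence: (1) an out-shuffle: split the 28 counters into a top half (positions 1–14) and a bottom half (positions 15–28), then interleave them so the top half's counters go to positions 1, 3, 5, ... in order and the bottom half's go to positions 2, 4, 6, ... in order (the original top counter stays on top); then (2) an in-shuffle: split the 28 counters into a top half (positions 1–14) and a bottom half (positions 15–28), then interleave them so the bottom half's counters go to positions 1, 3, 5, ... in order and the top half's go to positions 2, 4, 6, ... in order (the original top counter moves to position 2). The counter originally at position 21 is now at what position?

Track the counter from position 21 forward through each operation:
  after op 1 (out-shuffle): 21 → 14
  after op 2 (in-shuffle): 14 → 28

28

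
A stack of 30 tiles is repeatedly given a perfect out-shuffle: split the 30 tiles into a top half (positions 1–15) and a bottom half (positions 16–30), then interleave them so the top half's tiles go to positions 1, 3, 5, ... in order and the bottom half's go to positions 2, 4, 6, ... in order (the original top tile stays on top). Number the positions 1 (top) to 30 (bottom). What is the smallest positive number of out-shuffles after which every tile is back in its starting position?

The out-shuffle permutes the 30 positions with cycle lengths [1, 1, 28].
Every tile is home exactly when every cycle has completed a whole number of laps, i.e. after lcm(1, 28) = 28 out-shuffles.

28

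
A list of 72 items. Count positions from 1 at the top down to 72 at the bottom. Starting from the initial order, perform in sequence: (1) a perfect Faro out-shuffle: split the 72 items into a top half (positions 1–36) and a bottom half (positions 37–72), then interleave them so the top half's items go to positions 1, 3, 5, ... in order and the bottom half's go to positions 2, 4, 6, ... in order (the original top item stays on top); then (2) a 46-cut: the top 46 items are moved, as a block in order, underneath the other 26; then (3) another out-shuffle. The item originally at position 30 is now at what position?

Track the item from position 30 forward through each operation:
  after op 1 (out-shuffle): 30 → 59
  after op 2 (cut 46): 59 → 13
  after op 3 (out-shuffle): 13 → 25

25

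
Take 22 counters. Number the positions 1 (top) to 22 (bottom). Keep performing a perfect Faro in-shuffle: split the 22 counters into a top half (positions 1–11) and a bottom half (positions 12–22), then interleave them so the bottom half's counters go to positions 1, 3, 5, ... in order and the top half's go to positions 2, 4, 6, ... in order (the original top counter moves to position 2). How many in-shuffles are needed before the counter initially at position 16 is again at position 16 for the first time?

11

Follow position 16 under repeated in-shuffles:
16 → 9 → 18 → 13 → 3 → 6 → 12 → 1 → 2 → 4 → 8 → 16
It first returns after 11 in-shuffles.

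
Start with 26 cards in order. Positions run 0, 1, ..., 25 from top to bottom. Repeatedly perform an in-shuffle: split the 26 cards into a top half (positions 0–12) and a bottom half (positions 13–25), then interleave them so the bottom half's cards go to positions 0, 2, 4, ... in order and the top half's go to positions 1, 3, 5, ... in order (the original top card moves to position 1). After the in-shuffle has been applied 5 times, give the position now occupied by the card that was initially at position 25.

Track the card's position through each in-shuffle:
25 → 24 → 22 → 18 → 10 → 21

21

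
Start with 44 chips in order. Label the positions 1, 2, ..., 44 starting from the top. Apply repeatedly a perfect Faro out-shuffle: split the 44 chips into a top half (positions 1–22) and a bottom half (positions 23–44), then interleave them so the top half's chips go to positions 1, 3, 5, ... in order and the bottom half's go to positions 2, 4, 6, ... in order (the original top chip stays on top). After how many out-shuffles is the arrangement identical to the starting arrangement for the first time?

14

The out-shuffle permutes the 44 positions with cycle lengths [1, 1, 14, 14, 14].
Every chip is home exactly when every cycle has completed a whole number of laps, i.e. after lcm(1, 14) = 14 out-shuffles.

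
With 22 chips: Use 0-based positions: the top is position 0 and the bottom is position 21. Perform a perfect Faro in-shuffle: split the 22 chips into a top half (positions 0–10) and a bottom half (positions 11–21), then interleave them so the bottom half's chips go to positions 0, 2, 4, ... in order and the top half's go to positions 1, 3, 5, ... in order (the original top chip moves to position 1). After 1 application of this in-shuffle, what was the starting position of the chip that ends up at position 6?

Work backwards from position 6, undoing one in-shuffle at a time:
6 ← 14
So the chip now at position 6 started at position 14.

14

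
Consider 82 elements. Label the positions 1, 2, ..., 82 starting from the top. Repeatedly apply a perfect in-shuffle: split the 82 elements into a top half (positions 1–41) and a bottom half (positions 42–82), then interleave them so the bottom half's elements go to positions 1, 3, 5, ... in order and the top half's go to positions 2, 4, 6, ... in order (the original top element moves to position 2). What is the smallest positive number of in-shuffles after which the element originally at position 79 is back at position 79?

Follow position 79 under repeated in-shuffles:
79 → 75 → 67 → 51 → 19 → 38 → 76 → 69 → ... → 79 (length 82)
It first returns after 82 in-shuffles.

82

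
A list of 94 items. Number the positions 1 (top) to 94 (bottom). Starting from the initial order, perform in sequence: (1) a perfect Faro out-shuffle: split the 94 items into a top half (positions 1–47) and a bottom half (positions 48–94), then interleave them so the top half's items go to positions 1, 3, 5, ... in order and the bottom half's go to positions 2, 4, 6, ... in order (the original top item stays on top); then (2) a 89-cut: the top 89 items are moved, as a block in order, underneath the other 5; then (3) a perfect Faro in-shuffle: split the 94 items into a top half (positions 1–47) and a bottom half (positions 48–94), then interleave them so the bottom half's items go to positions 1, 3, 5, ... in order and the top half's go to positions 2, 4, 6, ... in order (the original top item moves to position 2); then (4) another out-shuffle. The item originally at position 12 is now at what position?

Track the item from position 12 forward through each operation:
  after op 1 (out-shuffle): 12 → 23
  after op 2 (cut 89): 23 → 28
  after op 3 (in-shuffle): 28 → 56
  after op 4 (out-shuffle): 56 → 18

18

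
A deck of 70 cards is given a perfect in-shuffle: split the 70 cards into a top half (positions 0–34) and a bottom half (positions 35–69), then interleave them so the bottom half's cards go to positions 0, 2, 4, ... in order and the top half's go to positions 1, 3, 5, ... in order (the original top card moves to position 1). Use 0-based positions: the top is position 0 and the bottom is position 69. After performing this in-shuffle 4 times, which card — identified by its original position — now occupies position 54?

Work backwards from position 54, undoing one in-shuffle at a time:
54 ← 62 ← 66 ← 68 ← 69
So the card now at position 54 started at position 69.

69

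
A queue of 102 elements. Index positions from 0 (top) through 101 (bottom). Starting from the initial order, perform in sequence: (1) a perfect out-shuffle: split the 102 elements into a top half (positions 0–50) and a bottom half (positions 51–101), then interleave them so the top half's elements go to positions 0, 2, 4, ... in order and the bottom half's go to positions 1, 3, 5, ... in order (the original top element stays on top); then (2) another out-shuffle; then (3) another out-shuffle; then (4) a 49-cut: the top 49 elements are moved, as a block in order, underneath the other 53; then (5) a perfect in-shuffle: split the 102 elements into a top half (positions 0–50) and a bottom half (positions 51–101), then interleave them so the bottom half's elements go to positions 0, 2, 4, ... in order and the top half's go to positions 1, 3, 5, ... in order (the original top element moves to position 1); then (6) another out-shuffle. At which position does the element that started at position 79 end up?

11

Track the element from position 79 forward through each operation:
  after op 1 (out-shuffle): 79 → 57
  after op 2 (out-shuffle): 57 → 13
  after op 3 (out-shuffle): 13 → 26
  after op 4 (cut 49): 26 → 79
  after op 5 (in-shuffle): 79 → 56
  after op 6 (out-shuffle): 56 → 11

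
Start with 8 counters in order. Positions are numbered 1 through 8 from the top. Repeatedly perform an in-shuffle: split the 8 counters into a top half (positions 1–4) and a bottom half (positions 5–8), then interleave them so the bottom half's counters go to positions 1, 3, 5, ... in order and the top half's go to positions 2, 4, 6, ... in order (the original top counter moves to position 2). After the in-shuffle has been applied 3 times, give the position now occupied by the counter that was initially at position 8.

1

Track the counter's position through each in-shuffle:
8 → 7 → 5 → 1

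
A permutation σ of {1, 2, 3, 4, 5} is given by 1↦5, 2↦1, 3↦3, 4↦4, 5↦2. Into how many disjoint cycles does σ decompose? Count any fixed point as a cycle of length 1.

Cycle decomposition: (1 5 2) (3) (4).
3 cycles.

3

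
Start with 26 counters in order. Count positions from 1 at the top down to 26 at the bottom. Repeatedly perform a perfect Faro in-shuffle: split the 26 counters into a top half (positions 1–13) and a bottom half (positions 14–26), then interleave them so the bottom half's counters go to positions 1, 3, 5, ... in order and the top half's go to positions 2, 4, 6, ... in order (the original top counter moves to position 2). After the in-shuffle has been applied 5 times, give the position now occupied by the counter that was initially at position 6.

Track the counter's position through each in-shuffle:
6 → 12 → 24 → 21 → 15 → 3

3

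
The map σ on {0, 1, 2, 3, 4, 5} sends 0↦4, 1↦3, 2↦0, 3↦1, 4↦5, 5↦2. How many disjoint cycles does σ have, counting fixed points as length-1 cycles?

2

Cycle decomposition: (0 4 5 2) (1 3).
2 cycles.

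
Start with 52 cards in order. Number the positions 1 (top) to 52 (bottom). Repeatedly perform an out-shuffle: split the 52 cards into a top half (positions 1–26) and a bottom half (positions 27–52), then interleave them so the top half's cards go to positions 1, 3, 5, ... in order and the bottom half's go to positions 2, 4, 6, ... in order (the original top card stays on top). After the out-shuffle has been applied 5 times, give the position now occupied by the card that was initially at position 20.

Track the card's position through each out-shuffle:
20 → 39 → 26 → 51 → 50 → 48

48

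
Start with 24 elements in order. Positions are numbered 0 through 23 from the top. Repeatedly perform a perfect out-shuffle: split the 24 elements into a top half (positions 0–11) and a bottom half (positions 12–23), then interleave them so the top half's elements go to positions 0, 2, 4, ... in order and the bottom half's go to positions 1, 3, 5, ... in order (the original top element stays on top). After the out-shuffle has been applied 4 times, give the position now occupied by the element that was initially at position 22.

Track the element's position through each out-shuffle:
22 → 21 → 19 → 15 → 7

7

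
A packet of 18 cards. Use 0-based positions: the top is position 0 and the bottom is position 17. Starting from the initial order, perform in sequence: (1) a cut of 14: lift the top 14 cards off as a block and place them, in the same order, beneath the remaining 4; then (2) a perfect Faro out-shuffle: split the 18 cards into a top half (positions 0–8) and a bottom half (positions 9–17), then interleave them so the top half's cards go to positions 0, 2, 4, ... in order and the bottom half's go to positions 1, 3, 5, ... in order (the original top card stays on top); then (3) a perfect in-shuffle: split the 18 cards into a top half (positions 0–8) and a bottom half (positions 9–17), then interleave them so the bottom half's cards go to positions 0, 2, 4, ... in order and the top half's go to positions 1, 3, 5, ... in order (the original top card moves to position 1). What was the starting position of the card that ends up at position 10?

Undo the operations in reverse order, starting from position 10:
  undo op 3 (in-shuffle, from bottom half): 10 ← 14
  undo op 2 (out-shuffle, from top half): 14 ← 7
  undo op 1 (cut 14): 7 ← 3
So the card at position 10 came from original position 3.

3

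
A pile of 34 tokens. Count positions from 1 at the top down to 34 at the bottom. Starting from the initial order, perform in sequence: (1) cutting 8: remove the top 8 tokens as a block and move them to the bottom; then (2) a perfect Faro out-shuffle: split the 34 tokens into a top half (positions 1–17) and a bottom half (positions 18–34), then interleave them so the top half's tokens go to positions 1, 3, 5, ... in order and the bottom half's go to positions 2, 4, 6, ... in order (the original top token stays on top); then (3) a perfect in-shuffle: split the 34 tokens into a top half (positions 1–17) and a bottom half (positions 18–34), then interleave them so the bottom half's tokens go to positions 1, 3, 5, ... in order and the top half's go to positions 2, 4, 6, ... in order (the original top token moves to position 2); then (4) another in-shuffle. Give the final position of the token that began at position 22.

Track the token from position 22 forward through each operation:
  after op 1 (cut 8): 22 → 14
  after op 2 (out-shuffle): 14 → 27
  after op 3 (in-shuffle): 27 → 19
  after op 4 (in-shuffle): 19 → 3

3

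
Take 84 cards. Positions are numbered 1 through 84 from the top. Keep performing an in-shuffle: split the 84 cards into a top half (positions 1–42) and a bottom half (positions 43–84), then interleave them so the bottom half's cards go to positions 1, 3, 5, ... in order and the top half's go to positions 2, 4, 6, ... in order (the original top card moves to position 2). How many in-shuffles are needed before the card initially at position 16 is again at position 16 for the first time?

8

Follow position 16 under repeated in-shuffles:
16 → 32 → 64 → 43 → 1 → 2 → 4 → 8 → 16
It first returns after 8 in-shuffles.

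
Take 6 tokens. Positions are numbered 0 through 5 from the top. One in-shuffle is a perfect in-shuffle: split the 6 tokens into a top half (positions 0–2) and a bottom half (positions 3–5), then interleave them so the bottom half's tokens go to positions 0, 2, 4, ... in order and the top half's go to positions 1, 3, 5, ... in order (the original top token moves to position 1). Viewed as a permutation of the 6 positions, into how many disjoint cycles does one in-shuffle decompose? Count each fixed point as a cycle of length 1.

Trace each unvisited position around until it returns:
(0 1 3) (2 5 4)
2 cycles in total.

2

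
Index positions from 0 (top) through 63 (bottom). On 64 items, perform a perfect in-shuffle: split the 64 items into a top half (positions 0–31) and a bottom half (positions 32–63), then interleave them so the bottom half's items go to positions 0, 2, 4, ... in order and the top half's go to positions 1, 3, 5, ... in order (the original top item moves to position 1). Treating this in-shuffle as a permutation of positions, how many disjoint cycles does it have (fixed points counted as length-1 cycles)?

Trace each unvisited position around until it returns:
(0 1 3 7 15 31 ... len 12) (2 5 11 23 47 30 ... len 12) (4 9 19 39 14 29 ... len 12) (6 13 27 55 46 28 ... len 12) (10 21 43 22 45 26 ... len 12) (12 25 51 38)
6 cycles in total.

6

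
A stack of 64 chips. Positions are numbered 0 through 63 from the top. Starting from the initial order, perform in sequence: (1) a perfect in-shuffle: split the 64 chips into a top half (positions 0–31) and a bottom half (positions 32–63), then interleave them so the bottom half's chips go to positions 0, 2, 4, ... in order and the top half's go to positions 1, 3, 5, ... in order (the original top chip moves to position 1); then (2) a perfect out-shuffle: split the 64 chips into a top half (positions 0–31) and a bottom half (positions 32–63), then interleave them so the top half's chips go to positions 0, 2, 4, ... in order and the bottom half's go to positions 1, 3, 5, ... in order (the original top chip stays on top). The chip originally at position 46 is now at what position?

Track the chip from position 46 forward through each operation:
  after op 1 (in-shuffle): 46 → 28
  after op 2 (out-shuffle): 28 → 56

56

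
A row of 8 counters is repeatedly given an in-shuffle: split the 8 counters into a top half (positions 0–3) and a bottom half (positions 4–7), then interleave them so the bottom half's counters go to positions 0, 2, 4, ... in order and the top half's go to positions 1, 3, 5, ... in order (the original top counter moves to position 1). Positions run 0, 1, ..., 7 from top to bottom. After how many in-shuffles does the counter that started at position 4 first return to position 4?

6

Follow position 4 under repeated in-shuffles:
4 → 0 → 1 → 3 → 7 → 6 → 4
It first returns after 6 in-shuffles.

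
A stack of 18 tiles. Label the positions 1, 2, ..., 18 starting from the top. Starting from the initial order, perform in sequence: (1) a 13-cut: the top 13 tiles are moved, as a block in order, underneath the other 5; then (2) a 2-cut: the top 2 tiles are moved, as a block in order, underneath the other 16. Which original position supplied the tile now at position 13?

Undo the operations in reverse order, starting from position 13:
  undo op 2 (cut 2): 13 ← 15
  undo op 1 (cut 13): 15 ← 10
So the tile at position 13 came from original position 10.

10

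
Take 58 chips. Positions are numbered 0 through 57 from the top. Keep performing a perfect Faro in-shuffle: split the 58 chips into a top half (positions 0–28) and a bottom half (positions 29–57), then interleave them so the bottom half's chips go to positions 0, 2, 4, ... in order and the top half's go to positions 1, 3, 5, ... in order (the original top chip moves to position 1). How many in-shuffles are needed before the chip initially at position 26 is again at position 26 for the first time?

58

Follow position 26 under repeated in-shuffles:
26 → 53 → 48 → 38 → 18 → 37 → 16 → 33 → ... → 26 (length 58)
It first returns after 58 in-shuffles.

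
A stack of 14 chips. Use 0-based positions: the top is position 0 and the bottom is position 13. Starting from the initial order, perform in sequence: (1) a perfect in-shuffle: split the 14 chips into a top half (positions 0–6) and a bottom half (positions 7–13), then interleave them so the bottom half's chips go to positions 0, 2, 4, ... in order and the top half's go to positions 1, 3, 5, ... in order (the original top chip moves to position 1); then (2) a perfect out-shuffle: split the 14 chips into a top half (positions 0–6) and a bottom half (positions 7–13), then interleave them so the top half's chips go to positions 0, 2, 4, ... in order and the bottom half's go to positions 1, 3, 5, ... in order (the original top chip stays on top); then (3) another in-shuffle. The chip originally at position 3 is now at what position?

Track the chip from position 3 forward through each operation:
  after op 1 (in-shuffle): 3 → 7
  after op 2 (out-shuffle): 7 → 1
  after op 3 (in-shuffle): 1 → 3

3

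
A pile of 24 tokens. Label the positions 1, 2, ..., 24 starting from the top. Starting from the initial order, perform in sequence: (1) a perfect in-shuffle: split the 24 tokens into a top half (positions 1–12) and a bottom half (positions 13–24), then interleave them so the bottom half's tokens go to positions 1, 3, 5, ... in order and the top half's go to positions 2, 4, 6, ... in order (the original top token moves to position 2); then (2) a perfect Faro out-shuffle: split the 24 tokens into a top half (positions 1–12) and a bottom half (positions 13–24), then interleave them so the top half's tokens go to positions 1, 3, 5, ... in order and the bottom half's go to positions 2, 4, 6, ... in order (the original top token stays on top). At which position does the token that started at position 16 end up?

Track the token from position 16 forward through each operation:
  after op 1 (in-shuffle): 16 → 7
  after op 2 (out-shuffle): 7 → 13

13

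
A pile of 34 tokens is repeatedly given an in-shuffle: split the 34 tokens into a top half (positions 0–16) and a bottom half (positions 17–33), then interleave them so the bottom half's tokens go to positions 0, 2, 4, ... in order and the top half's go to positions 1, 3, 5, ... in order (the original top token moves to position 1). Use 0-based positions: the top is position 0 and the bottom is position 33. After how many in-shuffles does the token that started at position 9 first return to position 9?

3

Follow position 9 under repeated in-shuffles:
9 → 19 → 4 → 9
It first returns after 3 in-shuffles.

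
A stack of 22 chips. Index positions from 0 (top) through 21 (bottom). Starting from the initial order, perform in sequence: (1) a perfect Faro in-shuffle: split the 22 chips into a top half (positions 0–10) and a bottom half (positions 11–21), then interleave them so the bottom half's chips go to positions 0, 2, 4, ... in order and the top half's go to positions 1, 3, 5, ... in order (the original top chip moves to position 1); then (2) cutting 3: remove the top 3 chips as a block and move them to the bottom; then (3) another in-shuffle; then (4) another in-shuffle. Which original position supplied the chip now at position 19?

Undo the operations in reverse order, starting from position 19:
  undo op 4 (in-shuffle, from top half): 19 ← 9
  undo op 3 (in-shuffle, from top half): 9 ← 4
  undo op 2 (cut 3): 4 ← 7
  undo op 1 (in-shuffle, from top half): 7 ← 3
So the chip at position 19 came from original position 3.

3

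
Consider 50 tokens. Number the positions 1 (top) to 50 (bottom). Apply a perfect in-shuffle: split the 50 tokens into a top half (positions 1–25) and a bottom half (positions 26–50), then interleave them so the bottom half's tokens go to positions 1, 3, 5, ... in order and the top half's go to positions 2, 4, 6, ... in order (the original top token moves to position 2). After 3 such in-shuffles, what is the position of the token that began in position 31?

44

Track the token's position through each in-shuffle:
31 → 11 → 22 → 44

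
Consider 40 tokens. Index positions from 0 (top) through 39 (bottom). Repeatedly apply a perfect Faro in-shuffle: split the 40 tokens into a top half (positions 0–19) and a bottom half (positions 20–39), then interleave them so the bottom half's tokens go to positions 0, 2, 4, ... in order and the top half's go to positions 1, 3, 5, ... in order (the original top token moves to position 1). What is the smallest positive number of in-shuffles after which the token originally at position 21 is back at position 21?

20

Follow position 21 under repeated in-shuffles:
21 → 2 → 5 → 11 → 23 → 6 → 13 → 27 → 14 → 29 → 18 → 37 → 34 → 28 → 16 → 33 → 26 → 12 → 25 → 10 → 21
It first returns after 20 in-shuffles.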